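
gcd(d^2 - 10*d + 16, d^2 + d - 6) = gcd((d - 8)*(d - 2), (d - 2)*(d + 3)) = d - 2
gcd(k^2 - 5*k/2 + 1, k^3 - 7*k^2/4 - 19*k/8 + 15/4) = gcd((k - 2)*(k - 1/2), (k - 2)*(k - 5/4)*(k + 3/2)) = k - 2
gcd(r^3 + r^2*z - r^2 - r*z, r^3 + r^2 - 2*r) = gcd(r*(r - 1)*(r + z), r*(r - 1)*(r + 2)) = r^2 - r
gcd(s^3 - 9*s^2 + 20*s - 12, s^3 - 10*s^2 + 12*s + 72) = s - 6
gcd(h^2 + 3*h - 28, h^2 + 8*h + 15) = 1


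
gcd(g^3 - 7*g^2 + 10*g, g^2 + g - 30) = g - 5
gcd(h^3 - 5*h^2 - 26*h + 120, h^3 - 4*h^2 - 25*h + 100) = h^2 + h - 20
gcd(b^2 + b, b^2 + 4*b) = b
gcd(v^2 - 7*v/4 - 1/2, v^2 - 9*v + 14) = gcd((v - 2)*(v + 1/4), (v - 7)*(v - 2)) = v - 2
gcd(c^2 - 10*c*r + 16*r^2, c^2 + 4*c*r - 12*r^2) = -c + 2*r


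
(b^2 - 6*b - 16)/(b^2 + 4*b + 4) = (b - 8)/(b + 2)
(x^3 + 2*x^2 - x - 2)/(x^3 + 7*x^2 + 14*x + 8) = (x - 1)/(x + 4)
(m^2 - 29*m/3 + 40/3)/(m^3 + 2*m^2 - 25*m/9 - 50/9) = 3*(m - 8)/(3*m^2 + 11*m + 10)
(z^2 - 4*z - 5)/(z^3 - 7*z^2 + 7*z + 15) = 1/(z - 3)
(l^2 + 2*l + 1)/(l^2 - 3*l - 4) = (l + 1)/(l - 4)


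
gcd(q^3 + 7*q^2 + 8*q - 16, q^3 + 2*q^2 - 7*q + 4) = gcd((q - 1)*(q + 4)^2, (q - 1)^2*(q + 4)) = q^2 + 3*q - 4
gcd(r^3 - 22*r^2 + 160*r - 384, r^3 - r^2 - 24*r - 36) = r - 6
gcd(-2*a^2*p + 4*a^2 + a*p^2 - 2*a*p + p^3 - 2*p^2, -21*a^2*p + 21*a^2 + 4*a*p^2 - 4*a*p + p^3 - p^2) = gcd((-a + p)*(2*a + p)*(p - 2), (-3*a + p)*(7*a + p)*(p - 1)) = 1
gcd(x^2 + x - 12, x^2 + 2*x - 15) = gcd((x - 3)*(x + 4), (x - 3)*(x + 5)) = x - 3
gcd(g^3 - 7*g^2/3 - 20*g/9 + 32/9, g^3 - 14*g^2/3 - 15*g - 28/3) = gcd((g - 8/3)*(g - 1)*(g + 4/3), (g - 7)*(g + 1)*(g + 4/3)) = g + 4/3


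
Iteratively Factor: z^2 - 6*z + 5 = (z - 5)*(z - 1)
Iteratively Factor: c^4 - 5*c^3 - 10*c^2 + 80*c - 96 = (c - 3)*(c^3 - 2*c^2 - 16*c + 32) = (c - 3)*(c - 2)*(c^2 - 16) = (c - 3)*(c - 2)*(c + 4)*(c - 4)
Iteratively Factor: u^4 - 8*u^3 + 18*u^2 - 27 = (u - 3)*(u^3 - 5*u^2 + 3*u + 9) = (u - 3)^2*(u^2 - 2*u - 3) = (u - 3)^3*(u + 1)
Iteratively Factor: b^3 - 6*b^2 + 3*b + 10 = (b + 1)*(b^2 - 7*b + 10) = (b - 2)*(b + 1)*(b - 5)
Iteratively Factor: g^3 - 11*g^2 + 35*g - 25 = (g - 1)*(g^2 - 10*g + 25) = (g - 5)*(g - 1)*(g - 5)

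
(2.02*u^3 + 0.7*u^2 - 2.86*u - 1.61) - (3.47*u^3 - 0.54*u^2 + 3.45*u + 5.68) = -1.45*u^3 + 1.24*u^2 - 6.31*u - 7.29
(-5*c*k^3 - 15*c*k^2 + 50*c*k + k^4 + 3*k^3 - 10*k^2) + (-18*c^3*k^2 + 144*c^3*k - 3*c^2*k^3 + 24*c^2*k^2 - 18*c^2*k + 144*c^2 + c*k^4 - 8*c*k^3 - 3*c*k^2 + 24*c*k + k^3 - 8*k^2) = -18*c^3*k^2 + 144*c^3*k - 3*c^2*k^3 + 24*c^2*k^2 - 18*c^2*k + 144*c^2 + c*k^4 - 13*c*k^3 - 18*c*k^2 + 74*c*k + k^4 + 4*k^3 - 18*k^2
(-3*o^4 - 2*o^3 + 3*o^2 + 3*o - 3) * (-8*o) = 24*o^5 + 16*o^4 - 24*o^3 - 24*o^2 + 24*o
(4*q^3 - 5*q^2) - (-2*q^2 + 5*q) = 4*q^3 - 3*q^2 - 5*q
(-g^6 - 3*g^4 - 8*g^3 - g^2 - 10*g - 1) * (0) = 0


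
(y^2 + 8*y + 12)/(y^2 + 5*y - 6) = (y + 2)/(y - 1)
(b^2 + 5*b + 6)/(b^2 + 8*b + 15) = (b + 2)/(b + 5)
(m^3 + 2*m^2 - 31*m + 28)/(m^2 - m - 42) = (-m^3 - 2*m^2 + 31*m - 28)/(-m^2 + m + 42)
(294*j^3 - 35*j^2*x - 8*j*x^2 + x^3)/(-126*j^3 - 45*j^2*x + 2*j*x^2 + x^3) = (-7*j + x)/(3*j + x)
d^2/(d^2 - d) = d/(d - 1)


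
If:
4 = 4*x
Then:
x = 1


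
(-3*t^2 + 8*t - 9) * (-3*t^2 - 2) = 9*t^4 - 24*t^3 + 33*t^2 - 16*t + 18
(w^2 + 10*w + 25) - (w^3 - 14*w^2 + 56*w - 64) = -w^3 + 15*w^2 - 46*w + 89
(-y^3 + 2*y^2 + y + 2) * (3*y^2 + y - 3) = -3*y^5 + 5*y^4 + 8*y^3 + y^2 - y - 6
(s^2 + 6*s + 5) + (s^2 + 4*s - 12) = 2*s^2 + 10*s - 7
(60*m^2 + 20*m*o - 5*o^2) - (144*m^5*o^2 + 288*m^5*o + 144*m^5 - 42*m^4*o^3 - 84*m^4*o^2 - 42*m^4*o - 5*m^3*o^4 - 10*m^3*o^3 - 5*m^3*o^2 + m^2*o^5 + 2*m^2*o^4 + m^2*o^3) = -144*m^5*o^2 - 288*m^5*o - 144*m^5 + 42*m^4*o^3 + 84*m^4*o^2 + 42*m^4*o + 5*m^3*o^4 + 10*m^3*o^3 + 5*m^3*o^2 - m^2*o^5 - 2*m^2*o^4 - m^2*o^3 + 60*m^2 + 20*m*o - 5*o^2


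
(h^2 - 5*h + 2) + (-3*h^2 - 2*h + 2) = -2*h^2 - 7*h + 4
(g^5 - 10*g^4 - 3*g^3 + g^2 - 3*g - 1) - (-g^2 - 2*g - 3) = g^5 - 10*g^4 - 3*g^3 + 2*g^2 - g + 2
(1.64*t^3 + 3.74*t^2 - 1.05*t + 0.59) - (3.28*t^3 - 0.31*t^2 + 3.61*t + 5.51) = -1.64*t^3 + 4.05*t^2 - 4.66*t - 4.92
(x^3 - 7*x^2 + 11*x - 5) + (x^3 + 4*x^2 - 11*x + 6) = 2*x^3 - 3*x^2 + 1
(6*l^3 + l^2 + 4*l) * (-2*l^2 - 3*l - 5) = -12*l^5 - 20*l^4 - 41*l^3 - 17*l^2 - 20*l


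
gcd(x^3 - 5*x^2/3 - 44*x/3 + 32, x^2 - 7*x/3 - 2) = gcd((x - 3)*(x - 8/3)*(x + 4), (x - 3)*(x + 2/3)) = x - 3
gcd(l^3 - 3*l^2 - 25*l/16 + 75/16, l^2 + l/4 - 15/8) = l - 5/4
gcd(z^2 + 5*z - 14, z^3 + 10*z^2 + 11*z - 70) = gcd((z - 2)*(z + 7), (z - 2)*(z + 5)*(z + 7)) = z^2 + 5*z - 14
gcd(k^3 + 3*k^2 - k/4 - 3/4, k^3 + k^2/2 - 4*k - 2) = k + 1/2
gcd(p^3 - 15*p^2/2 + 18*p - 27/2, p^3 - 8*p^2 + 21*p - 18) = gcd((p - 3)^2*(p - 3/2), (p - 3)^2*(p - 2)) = p^2 - 6*p + 9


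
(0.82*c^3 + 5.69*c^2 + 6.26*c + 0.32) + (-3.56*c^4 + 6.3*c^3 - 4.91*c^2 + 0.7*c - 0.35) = -3.56*c^4 + 7.12*c^3 + 0.78*c^2 + 6.96*c - 0.03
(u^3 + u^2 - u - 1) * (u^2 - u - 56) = u^5 - 58*u^3 - 56*u^2 + 57*u + 56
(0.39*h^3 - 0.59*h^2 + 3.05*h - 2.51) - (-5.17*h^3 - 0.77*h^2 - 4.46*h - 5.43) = 5.56*h^3 + 0.18*h^2 + 7.51*h + 2.92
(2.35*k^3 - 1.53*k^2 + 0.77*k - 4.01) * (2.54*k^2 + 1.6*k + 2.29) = 5.969*k^5 - 0.1262*k^4 + 4.8893*k^3 - 12.4571*k^2 - 4.6527*k - 9.1829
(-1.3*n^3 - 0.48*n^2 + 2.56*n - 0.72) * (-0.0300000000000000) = 0.039*n^3 + 0.0144*n^2 - 0.0768*n + 0.0216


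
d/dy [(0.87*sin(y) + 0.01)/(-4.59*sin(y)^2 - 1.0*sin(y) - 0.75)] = (3.9933*sin(y)^2 + 0.0918*sin(y) - 0.6425)*cos(y)/(21.0681*sin(y)^4 + 9.18*sin(y)^3 + 7.885*sin(y)^2 + 1.5*sin(y) + 0.5625)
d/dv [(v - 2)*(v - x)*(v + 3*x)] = 3*v^2 + 4*v*x - 4*v - 3*x^2 - 4*x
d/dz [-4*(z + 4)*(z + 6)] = -8*z - 40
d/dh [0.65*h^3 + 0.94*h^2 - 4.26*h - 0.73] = 1.95*h^2 + 1.88*h - 4.26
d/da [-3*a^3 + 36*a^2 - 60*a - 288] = -9*a^2 + 72*a - 60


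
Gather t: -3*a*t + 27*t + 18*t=t*(45 - 3*a)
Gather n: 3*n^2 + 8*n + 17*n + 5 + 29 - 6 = 3*n^2 + 25*n + 28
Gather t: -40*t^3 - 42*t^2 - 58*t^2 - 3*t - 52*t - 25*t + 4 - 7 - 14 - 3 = -40*t^3 - 100*t^2 - 80*t - 20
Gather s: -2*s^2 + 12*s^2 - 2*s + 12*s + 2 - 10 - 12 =10*s^2 + 10*s - 20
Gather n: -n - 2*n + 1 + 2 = 3 - 3*n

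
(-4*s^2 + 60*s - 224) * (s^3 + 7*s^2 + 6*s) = -4*s^5 + 32*s^4 + 172*s^3 - 1208*s^2 - 1344*s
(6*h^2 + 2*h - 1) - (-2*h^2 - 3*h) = 8*h^2 + 5*h - 1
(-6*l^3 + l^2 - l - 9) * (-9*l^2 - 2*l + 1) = 54*l^5 + 3*l^4 + l^3 + 84*l^2 + 17*l - 9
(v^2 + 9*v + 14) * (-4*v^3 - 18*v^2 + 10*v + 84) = -4*v^5 - 54*v^4 - 208*v^3 - 78*v^2 + 896*v + 1176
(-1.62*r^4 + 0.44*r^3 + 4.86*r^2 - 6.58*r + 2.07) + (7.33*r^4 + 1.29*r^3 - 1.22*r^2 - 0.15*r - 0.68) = 5.71*r^4 + 1.73*r^3 + 3.64*r^2 - 6.73*r + 1.39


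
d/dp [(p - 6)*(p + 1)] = 2*p - 5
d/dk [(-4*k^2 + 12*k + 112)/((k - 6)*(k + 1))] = 8*(k^2 - 22*k + 61)/(k^4 - 10*k^3 + 13*k^2 + 60*k + 36)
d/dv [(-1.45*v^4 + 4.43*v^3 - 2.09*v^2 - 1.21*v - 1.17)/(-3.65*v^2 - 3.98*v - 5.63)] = (10.585*v^5 + 1.1435*v^4 - 2.6088*v^3 - 70.921*v^2 + 14.9924*v + 2.1557)/(13.3225*v^4 + 29.054*v^3 + 56.9394*v^2 + 44.8148*v + 31.6969)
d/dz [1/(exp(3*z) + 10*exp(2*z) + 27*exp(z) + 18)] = (-3*exp(2*z) - 20*exp(z) - 27)*exp(z)/(exp(3*z) + 10*exp(2*z) + 27*exp(z) + 18)^2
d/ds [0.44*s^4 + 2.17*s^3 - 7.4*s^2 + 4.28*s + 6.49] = 1.76*s^3 + 6.51*s^2 - 14.8*s + 4.28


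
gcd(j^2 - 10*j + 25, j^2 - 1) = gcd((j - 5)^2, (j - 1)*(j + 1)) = 1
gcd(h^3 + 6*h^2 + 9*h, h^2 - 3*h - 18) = h + 3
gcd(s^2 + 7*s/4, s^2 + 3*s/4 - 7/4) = s + 7/4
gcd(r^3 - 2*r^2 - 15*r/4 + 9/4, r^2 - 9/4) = r + 3/2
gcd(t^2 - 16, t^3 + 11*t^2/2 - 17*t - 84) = t - 4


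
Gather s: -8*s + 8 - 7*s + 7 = 15 - 15*s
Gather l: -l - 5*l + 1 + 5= 6 - 6*l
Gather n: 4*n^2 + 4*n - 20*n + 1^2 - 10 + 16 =4*n^2 - 16*n + 7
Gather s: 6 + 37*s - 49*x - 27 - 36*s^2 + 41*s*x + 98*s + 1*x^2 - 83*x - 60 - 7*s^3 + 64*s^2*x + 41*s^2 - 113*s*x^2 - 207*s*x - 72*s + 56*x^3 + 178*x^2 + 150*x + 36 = -7*s^3 + s^2*(64*x + 5) + s*(-113*x^2 - 166*x + 63) + 56*x^3 + 179*x^2 + 18*x - 45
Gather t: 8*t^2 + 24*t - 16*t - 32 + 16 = 8*t^2 + 8*t - 16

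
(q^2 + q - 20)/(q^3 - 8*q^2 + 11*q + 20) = (q + 5)/(q^2 - 4*q - 5)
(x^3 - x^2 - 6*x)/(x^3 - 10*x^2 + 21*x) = (x + 2)/(x - 7)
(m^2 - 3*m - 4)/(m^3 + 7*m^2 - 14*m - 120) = (m + 1)/(m^2 + 11*m + 30)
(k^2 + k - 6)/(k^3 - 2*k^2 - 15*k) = (k - 2)/(k*(k - 5))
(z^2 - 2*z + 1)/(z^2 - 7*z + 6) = (z - 1)/(z - 6)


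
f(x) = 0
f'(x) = 0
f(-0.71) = 0.00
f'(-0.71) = 0.00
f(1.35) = 0.00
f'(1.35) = 0.00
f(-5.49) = 0.00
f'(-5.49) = 0.00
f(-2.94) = 0.00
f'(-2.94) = 0.00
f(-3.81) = 0.00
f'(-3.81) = 0.00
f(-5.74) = 0.00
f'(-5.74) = 0.00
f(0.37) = 0.00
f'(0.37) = 0.00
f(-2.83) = 0.00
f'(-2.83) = 0.00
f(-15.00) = 0.00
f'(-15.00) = 0.00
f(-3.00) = 0.00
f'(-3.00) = 0.00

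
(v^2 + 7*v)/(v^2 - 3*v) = (v + 7)/(v - 3)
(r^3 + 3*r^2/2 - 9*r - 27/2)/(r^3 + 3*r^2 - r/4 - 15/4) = 2*(r^2 - 9)/(2*r^2 + 3*r - 5)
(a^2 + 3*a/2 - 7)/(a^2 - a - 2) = (a + 7/2)/(a + 1)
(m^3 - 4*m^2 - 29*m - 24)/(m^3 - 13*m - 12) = (m - 8)/(m - 4)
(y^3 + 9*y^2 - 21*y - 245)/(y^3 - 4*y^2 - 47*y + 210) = (y + 7)/(y - 6)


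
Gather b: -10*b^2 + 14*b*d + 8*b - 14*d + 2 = -10*b^2 + b*(14*d + 8) - 14*d + 2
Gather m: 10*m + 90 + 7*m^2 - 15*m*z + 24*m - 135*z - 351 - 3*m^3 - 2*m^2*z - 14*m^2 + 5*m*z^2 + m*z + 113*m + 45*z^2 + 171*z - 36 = -3*m^3 + m^2*(-2*z - 7) + m*(5*z^2 - 14*z + 147) + 45*z^2 + 36*z - 297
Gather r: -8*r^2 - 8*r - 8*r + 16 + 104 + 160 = -8*r^2 - 16*r + 280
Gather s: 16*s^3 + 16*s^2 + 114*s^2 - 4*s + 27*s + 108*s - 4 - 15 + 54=16*s^3 + 130*s^2 + 131*s + 35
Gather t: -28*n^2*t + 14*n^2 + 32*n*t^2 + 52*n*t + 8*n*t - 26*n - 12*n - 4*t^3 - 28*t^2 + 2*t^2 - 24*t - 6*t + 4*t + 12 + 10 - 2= 14*n^2 - 38*n - 4*t^3 + t^2*(32*n - 26) + t*(-28*n^2 + 60*n - 26) + 20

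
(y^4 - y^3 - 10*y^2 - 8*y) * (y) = y^5 - y^4 - 10*y^3 - 8*y^2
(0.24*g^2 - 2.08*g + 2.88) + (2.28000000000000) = 0.24*g^2 - 2.08*g + 5.16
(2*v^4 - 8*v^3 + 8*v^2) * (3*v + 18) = 6*v^5 + 12*v^4 - 120*v^3 + 144*v^2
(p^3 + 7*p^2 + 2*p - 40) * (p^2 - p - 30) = p^5 + 6*p^4 - 35*p^3 - 252*p^2 - 20*p + 1200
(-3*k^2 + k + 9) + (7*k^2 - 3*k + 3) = 4*k^2 - 2*k + 12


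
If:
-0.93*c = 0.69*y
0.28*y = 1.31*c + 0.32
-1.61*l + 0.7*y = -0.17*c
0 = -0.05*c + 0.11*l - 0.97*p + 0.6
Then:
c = -0.19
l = 0.09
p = 0.64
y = 0.26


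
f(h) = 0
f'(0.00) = 0.00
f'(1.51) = 0.00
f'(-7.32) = 0.00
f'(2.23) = 0.00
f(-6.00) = 0.00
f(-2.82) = 0.00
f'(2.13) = 0.00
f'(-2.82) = 0.00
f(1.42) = 0.00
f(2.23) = 0.00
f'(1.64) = 0.00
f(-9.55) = 0.00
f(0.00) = 0.00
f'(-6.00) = 0.00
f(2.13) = 0.00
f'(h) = 0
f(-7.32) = 0.00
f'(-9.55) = 0.00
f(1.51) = 0.00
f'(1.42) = 0.00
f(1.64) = 0.00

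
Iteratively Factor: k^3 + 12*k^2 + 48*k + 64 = (k + 4)*(k^2 + 8*k + 16) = (k + 4)^2*(k + 4)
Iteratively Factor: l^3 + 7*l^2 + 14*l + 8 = (l + 2)*(l^2 + 5*l + 4) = (l + 2)*(l + 4)*(l + 1)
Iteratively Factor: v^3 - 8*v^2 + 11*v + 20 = (v - 4)*(v^2 - 4*v - 5) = (v - 4)*(v + 1)*(v - 5)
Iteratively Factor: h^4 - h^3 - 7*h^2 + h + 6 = (h + 2)*(h^3 - 3*h^2 - h + 3) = (h - 3)*(h + 2)*(h^2 - 1) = (h - 3)*(h - 1)*(h + 2)*(h + 1)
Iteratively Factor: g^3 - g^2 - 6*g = (g - 3)*(g^2 + 2*g) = (g - 3)*(g + 2)*(g)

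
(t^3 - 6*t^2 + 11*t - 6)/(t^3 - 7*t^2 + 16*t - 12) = (t - 1)/(t - 2)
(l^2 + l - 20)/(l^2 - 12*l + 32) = (l + 5)/(l - 8)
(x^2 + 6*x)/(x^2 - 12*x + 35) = x*(x + 6)/(x^2 - 12*x + 35)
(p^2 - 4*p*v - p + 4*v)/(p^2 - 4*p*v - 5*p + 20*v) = (p - 1)/(p - 5)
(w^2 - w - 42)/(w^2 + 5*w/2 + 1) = 2*(w^2 - w - 42)/(2*w^2 + 5*w + 2)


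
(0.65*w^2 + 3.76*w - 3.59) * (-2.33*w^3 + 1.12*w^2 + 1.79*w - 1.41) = -1.5145*w^5 - 8.0328*w^4 + 13.7394*w^3 + 1.7931*w^2 - 11.7277*w + 5.0619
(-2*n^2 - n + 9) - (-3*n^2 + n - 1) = n^2 - 2*n + 10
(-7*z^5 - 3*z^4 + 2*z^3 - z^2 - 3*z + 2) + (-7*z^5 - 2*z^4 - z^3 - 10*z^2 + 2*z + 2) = -14*z^5 - 5*z^4 + z^3 - 11*z^2 - z + 4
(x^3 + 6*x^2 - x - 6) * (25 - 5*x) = -5*x^4 - 5*x^3 + 155*x^2 + 5*x - 150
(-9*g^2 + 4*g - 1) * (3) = -27*g^2 + 12*g - 3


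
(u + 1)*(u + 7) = u^2 + 8*u + 7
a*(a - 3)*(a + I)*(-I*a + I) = -I*a^4 + a^3 + 4*I*a^3 - 4*a^2 - 3*I*a^2 + 3*a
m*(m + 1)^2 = m^3 + 2*m^2 + m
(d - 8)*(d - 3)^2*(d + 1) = d^4 - 13*d^3 + 43*d^2 - 15*d - 72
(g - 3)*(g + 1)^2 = g^3 - g^2 - 5*g - 3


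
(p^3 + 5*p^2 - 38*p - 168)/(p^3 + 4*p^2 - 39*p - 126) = (p + 4)/(p + 3)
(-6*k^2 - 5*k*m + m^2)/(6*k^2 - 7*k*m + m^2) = (-k - m)/(k - m)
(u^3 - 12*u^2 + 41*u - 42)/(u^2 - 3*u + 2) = (u^2 - 10*u + 21)/(u - 1)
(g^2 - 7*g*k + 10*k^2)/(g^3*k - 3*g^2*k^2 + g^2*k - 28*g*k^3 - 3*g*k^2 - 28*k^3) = (-g^2 + 7*g*k - 10*k^2)/(k*(-g^3 + 3*g^2*k - g^2 + 28*g*k^2 + 3*g*k + 28*k^2))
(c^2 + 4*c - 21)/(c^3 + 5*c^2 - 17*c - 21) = 1/(c + 1)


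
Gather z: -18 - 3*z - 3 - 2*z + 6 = -5*z - 15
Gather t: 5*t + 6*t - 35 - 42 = 11*t - 77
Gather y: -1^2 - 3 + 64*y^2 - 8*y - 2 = 64*y^2 - 8*y - 6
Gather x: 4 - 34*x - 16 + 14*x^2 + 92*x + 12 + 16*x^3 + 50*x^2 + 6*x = 16*x^3 + 64*x^2 + 64*x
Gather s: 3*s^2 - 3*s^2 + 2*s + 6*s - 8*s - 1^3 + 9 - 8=0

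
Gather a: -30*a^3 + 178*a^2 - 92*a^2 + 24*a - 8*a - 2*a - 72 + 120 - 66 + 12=-30*a^3 + 86*a^2 + 14*a - 6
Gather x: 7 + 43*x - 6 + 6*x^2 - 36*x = 6*x^2 + 7*x + 1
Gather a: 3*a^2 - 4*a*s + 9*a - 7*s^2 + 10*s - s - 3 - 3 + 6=3*a^2 + a*(9 - 4*s) - 7*s^2 + 9*s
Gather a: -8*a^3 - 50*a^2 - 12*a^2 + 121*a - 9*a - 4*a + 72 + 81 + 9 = -8*a^3 - 62*a^2 + 108*a + 162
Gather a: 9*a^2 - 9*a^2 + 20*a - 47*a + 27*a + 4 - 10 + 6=0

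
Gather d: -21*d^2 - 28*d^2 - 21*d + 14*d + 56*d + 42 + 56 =-49*d^2 + 49*d + 98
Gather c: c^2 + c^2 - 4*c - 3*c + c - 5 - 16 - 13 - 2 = 2*c^2 - 6*c - 36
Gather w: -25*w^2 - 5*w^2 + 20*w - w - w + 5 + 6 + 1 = -30*w^2 + 18*w + 12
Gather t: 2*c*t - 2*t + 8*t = t*(2*c + 6)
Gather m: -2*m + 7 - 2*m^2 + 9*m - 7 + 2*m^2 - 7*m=0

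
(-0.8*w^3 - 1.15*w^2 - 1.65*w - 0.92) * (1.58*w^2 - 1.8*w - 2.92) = -1.264*w^5 - 0.377*w^4 + 1.799*w^3 + 4.8744*w^2 + 6.474*w + 2.6864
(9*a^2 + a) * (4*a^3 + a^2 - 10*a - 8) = 36*a^5 + 13*a^4 - 89*a^3 - 82*a^2 - 8*a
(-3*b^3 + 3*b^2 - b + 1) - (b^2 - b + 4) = -3*b^3 + 2*b^2 - 3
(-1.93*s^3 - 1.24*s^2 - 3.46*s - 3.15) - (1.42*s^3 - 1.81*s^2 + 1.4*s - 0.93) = -3.35*s^3 + 0.57*s^2 - 4.86*s - 2.22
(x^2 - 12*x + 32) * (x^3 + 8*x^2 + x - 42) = x^5 - 4*x^4 - 63*x^3 + 202*x^2 + 536*x - 1344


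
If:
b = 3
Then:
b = 3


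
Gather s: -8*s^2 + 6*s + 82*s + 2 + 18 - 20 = -8*s^2 + 88*s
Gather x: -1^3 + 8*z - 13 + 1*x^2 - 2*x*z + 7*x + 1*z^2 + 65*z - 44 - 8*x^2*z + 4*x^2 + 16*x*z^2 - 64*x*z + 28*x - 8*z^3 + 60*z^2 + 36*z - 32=x^2*(5 - 8*z) + x*(16*z^2 - 66*z + 35) - 8*z^3 + 61*z^2 + 109*z - 90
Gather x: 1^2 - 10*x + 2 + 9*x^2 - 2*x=9*x^2 - 12*x + 3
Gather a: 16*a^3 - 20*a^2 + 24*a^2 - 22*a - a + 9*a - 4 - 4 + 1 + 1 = 16*a^3 + 4*a^2 - 14*a - 6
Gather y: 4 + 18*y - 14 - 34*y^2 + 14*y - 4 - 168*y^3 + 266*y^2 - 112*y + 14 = -168*y^3 + 232*y^2 - 80*y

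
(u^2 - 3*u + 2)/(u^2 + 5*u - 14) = (u - 1)/(u + 7)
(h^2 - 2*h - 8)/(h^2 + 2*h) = (h - 4)/h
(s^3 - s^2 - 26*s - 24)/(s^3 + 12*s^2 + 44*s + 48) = (s^2 - 5*s - 6)/(s^2 + 8*s + 12)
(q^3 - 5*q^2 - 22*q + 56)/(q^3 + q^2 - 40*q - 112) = (q - 2)/(q + 4)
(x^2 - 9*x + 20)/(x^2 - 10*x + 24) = (x - 5)/(x - 6)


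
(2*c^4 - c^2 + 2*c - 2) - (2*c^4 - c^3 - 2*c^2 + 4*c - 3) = c^3 + c^2 - 2*c + 1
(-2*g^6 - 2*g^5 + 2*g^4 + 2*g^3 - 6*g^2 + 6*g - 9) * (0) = 0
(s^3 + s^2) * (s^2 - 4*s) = s^5 - 3*s^4 - 4*s^3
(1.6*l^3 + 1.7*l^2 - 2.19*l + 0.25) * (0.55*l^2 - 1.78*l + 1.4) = 0.88*l^5 - 1.913*l^4 - 1.9905*l^3 + 6.4157*l^2 - 3.511*l + 0.35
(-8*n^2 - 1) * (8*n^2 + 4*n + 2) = -64*n^4 - 32*n^3 - 24*n^2 - 4*n - 2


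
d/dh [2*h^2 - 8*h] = 4*h - 8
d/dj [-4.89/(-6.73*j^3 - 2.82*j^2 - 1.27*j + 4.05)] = (-98.7291*j^2 - 27.5796*j - 6.2103)/(6.73*j^3 + 2.82*j^2 + 1.27*j - 4.05)^2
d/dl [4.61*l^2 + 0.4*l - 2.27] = 9.22*l + 0.4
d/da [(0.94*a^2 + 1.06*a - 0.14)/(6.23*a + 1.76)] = (5.8562*a^2 + 3.3088*a + 2.7378)/(38.8129*a^2 + 21.9296*a + 3.0976)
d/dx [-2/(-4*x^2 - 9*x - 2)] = 2*(-8*x - 9)/(4*x^2 + 9*x + 2)^2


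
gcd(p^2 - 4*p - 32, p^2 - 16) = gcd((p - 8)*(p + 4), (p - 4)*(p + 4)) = p + 4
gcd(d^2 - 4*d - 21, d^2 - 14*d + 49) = d - 7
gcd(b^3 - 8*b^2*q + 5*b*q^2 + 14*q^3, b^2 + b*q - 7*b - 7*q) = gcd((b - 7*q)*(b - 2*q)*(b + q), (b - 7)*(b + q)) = b + q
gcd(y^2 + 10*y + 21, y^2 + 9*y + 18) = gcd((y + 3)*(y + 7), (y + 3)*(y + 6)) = y + 3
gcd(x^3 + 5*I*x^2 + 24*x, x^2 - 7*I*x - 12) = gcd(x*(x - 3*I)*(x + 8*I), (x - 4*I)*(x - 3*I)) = x - 3*I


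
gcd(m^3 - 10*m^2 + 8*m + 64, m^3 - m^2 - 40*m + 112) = m - 4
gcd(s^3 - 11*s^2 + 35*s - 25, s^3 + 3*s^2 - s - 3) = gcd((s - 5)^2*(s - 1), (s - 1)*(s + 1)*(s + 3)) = s - 1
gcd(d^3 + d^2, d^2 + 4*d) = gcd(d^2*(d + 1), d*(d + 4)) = d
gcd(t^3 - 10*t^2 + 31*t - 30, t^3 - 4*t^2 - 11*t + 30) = t^2 - 7*t + 10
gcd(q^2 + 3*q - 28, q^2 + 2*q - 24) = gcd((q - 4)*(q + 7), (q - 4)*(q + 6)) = q - 4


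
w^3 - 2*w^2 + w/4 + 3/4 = (w - 3/2)*(w - 1)*(w + 1/2)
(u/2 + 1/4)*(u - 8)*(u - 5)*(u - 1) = u^4/2 - 27*u^3/4 + 23*u^2 - 27*u/4 - 10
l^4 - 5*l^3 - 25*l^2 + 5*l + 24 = (l - 8)*(l - 1)*(l + 1)*(l + 3)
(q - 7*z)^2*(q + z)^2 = q^4 - 12*q^3*z + 22*q^2*z^2 + 84*q*z^3 + 49*z^4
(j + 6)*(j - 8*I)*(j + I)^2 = j^4 + 6*j^3 - 6*I*j^3 + 15*j^2 - 36*I*j^2 + 90*j + 8*I*j + 48*I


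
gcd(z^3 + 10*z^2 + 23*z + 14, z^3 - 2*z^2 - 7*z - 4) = z + 1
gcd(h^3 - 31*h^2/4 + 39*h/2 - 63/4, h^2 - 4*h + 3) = h - 3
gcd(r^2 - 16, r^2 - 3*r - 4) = r - 4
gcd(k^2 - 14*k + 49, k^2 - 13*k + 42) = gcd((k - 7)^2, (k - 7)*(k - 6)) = k - 7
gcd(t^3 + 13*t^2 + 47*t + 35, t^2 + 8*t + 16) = 1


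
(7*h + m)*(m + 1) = 7*h*m + 7*h + m^2 + m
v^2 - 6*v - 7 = (v - 7)*(v + 1)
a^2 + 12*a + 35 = (a + 5)*(a + 7)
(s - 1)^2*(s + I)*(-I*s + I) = -I*s^4 + s^3 + 3*I*s^3 - 3*s^2 - 3*I*s^2 + 3*s + I*s - 1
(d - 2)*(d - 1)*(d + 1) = d^3 - 2*d^2 - d + 2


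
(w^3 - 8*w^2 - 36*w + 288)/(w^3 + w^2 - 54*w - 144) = (w - 6)/(w + 3)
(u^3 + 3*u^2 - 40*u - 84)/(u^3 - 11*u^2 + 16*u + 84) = (u + 7)/(u - 7)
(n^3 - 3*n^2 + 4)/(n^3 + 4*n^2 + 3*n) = (n^2 - 4*n + 4)/(n*(n + 3))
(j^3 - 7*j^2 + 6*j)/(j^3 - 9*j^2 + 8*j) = (j - 6)/(j - 8)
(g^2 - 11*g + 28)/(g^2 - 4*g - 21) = (g - 4)/(g + 3)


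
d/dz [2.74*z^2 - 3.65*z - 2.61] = 5.48*z - 3.65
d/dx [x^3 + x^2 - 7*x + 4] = 3*x^2 + 2*x - 7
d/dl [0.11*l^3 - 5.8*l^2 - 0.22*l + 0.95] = 0.33*l^2 - 11.6*l - 0.22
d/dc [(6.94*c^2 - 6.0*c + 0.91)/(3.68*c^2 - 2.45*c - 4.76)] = (5.077*c^2 - 72.7664*c + 30.7895)/(13.5424*c^4 - 18.032*c^3 - 29.0311*c^2 + 23.324*c + 22.6576)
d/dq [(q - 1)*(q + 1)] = 2*q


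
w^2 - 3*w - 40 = (w - 8)*(w + 5)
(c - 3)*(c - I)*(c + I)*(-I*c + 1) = -I*c^4 + c^3 + 3*I*c^3 - 3*c^2 - I*c^2 + c + 3*I*c - 3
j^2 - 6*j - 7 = (j - 7)*(j + 1)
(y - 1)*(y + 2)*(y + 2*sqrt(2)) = y^3 + y^2 + 2*sqrt(2)*y^2 - 2*y + 2*sqrt(2)*y - 4*sqrt(2)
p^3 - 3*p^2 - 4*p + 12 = (p - 3)*(p - 2)*(p + 2)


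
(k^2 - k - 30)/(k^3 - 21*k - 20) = (-k^2 + k + 30)/(-k^3 + 21*k + 20)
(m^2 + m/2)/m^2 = (m + 1/2)/m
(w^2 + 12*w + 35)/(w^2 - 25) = (w + 7)/(w - 5)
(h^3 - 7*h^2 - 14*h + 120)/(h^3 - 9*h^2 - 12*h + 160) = (h - 6)/(h - 8)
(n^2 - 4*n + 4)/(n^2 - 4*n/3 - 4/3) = 3*(n - 2)/(3*n + 2)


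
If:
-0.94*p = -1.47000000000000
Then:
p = 1.56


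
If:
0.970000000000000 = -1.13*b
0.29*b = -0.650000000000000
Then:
No Solution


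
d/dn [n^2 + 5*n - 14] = 2*n + 5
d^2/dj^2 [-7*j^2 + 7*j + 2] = -14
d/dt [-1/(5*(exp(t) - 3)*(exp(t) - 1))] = (exp(t) - 2)/(10*(exp(t) - 3)^2*sinh(t/2)^2)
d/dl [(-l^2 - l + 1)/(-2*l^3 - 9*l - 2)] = ((2*l + 1)*(2*l^3 + 9*l + 2) - 3*(2*l^2 + 3)*(l^2 + l - 1))/(2*l^3 + 9*l + 2)^2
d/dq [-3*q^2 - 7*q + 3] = -6*q - 7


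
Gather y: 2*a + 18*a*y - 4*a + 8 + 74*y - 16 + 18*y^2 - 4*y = -2*a + 18*y^2 + y*(18*a + 70) - 8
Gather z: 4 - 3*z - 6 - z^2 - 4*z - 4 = -z^2 - 7*z - 6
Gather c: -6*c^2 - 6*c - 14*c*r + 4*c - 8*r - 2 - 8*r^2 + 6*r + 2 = -6*c^2 + c*(-14*r - 2) - 8*r^2 - 2*r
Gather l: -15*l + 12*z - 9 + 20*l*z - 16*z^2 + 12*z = l*(20*z - 15) - 16*z^2 + 24*z - 9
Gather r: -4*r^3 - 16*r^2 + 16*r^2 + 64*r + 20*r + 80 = -4*r^3 + 84*r + 80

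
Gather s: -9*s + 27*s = 18*s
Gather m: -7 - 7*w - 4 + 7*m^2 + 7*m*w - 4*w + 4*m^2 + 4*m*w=11*m^2 + 11*m*w - 11*w - 11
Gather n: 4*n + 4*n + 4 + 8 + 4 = 8*n + 16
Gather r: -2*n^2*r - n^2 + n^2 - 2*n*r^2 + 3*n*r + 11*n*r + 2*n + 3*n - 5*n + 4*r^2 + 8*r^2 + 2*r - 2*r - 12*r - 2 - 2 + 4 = r^2*(12 - 2*n) + r*(-2*n^2 + 14*n - 12)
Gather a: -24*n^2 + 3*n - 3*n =-24*n^2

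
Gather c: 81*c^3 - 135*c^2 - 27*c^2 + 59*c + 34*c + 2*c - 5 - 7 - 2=81*c^3 - 162*c^2 + 95*c - 14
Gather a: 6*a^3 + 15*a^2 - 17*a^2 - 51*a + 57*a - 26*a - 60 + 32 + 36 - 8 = 6*a^3 - 2*a^2 - 20*a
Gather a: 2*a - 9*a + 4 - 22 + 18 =-7*a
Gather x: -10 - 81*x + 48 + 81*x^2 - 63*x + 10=81*x^2 - 144*x + 48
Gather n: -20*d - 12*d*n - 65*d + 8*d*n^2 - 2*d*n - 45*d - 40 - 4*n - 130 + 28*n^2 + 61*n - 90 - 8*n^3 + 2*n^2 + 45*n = -130*d - 8*n^3 + n^2*(8*d + 30) + n*(102 - 14*d) - 260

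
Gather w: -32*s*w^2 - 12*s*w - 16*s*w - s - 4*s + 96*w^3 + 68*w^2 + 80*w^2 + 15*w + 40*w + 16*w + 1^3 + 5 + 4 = -5*s + 96*w^3 + w^2*(148 - 32*s) + w*(71 - 28*s) + 10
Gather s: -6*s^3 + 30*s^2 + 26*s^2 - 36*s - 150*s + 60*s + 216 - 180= -6*s^3 + 56*s^2 - 126*s + 36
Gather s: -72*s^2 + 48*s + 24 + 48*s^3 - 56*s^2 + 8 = 48*s^3 - 128*s^2 + 48*s + 32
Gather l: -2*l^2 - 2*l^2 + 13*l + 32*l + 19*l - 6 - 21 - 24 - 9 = -4*l^2 + 64*l - 60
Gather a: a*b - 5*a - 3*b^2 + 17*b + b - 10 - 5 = a*(b - 5) - 3*b^2 + 18*b - 15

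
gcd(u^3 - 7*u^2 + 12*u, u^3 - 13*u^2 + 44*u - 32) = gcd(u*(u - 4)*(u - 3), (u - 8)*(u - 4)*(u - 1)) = u - 4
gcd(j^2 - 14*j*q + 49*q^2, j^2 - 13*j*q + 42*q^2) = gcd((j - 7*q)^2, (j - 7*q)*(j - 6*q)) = -j + 7*q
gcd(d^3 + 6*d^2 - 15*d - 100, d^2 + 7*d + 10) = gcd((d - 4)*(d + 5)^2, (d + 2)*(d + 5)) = d + 5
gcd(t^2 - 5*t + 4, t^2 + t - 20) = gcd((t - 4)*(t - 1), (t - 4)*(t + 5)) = t - 4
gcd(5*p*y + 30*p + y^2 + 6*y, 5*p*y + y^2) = 5*p + y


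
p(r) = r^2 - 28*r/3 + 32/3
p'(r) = 2*r - 28/3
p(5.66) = -10.12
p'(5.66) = 1.99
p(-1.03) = 21.34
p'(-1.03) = -11.39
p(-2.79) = 44.49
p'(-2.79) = -14.91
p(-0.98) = 20.77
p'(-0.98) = -11.29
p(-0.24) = 12.96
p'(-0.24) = -9.81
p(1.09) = 1.68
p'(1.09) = -7.15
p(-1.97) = 32.93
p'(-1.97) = -13.27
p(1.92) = -3.57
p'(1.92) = -5.49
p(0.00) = 10.67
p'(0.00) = -9.33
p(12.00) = 42.67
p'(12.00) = 14.67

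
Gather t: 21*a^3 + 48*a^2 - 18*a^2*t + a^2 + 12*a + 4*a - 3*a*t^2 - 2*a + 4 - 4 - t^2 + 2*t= 21*a^3 + 49*a^2 + 14*a + t^2*(-3*a - 1) + t*(2 - 18*a^2)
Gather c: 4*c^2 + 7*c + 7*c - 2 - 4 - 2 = 4*c^2 + 14*c - 8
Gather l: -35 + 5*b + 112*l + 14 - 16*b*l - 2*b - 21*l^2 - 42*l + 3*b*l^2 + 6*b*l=3*b + l^2*(3*b - 21) + l*(70 - 10*b) - 21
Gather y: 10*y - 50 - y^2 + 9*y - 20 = -y^2 + 19*y - 70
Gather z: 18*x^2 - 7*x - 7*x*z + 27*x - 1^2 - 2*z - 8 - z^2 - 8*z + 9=18*x^2 + 20*x - z^2 + z*(-7*x - 10)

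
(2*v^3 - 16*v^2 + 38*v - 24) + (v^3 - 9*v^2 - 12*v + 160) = 3*v^3 - 25*v^2 + 26*v + 136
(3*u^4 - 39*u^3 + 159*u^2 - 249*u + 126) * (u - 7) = 3*u^5 - 60*u^4 + 432*u^3 - 1362*u^2 + 1869*u - 882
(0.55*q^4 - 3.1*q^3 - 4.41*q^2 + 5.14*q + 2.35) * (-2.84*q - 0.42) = -1.562*q^5 + 8.573*q^4 + 13.8264*q^3 - 12.7454*q^2 - 8.8328*q - 0.987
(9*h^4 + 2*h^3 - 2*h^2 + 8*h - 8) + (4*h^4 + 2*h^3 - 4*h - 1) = 13*h^4 + 4*h^3 - 2*h^2 + 4*h - 9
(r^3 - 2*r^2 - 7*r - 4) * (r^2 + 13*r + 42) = r^5 + 11*r^4 + 9*r^3 - 179*r^2 - 346*r - 168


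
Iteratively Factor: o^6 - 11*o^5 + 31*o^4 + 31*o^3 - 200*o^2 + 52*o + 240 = (o + 2)*(o^5 - 13*o^4 + 57*o^3 - 83*o^2 - 34*o + 120) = (o + 1)*(o + 2)*(o^4 - 14*o^3 + 71*o^2 - 154*o + 120) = (o - 5)*(o + 1)*(o + 2)*(o^3 - 9*o^2 + 26*o - 24) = (o - 5)*(o - 2)*(o + 1)*(o + 2)*(o^2 - 7*o + 12) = (o - 5)*(o - 3)*(o - 2)*(o + 1)*(o + 2)*(o - 4)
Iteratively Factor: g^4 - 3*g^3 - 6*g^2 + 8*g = (g)*(g^3 - 3*g^2 - 6*g + 8) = g*(g + 2)*(g^2 - 5*g + 4) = g*(g - 4)*(g + 2)*(g - 1)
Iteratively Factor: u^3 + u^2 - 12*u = (u + 4)*(u^2 - 3*u) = u*(u + 4)*(u - 3)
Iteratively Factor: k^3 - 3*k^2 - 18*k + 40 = (k - 5)*(k^2 + 2*k - 8) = (k - 5)*(k + 4)*(k - 2)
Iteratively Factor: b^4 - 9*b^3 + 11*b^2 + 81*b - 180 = (b - 4)*(b^3 - 5*b^2 - 9*b + 45) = (b - 5)*(b - 4)*(b^2 - 9) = (b - 5)*(b - 4)*(b - 3)*(b + 3)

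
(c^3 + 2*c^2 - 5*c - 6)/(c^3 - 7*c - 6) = (c^2 + c - 6)/(c^2 - c - 6)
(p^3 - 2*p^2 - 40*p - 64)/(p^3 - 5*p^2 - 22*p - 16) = (p + 4)/(p + 1)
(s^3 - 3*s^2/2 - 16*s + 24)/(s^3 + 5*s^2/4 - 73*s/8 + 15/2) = 4*(s - 4)/(4*s - 5)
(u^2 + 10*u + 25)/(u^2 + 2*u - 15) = (u + 5)/(u - 3)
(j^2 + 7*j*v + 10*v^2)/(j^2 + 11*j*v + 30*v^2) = (j + 2*v)/(j + 6*v)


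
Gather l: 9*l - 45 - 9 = 9*l - 54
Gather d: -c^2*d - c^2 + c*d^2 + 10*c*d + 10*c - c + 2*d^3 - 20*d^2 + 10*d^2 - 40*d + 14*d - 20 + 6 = -c^2 + 9*c + 2*d^3 + d^2*(c - 10) + d*(-c^2 + 10*c - 26) - 14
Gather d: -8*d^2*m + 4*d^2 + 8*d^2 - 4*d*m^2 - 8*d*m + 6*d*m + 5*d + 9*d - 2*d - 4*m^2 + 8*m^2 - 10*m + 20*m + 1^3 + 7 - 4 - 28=d^2*(12 - 8*m) + d*(-4*m^2 - 2*m + 12) + 4*m^2 + 10*m - 24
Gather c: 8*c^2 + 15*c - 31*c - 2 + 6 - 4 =8*c^2 - 16*c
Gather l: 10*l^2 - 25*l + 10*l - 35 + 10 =10*l^2 - 15*l - 25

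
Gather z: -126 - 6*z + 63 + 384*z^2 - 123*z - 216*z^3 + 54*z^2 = -216*z^3 + 438*z^2 - 129*z - 63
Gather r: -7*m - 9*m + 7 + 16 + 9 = 32 - 16*m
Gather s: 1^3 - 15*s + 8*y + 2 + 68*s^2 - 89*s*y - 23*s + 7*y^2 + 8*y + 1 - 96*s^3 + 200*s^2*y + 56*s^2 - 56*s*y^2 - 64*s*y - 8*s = -96*s^3 + s^2*(200*y + 124) + s*(-56*y^2 - 153*y - 46) + 7*y^2 + 16*y + 4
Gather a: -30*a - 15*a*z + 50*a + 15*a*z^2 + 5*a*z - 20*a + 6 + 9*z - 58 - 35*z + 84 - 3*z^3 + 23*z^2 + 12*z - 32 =a*(15*z^2 - 10*z) - 3*z^3 + 23*z^2 - 14*z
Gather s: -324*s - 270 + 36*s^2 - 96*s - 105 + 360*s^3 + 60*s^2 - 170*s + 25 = 360*s^3 + 96*s^2 - 590*s - 350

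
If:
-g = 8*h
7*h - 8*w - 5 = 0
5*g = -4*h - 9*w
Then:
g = 8/5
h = -1/5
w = -4/5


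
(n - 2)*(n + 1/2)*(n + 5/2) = n^3 + n^2 - 19*n/4 - 5/2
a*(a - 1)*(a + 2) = a^3 + a^2 - 2*a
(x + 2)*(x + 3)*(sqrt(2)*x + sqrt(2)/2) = sqrt(2)*x^3 + 11*sqrt(2)*x^2/2 + 17*sqrt(2)*x/2 + 3*sqrt(2)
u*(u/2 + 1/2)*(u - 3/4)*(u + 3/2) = u^4/2 + 7*u^3/8 - 3*u^2/16 - 9*u/16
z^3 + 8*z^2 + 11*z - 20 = (z - 1)*(z + 4)*(z + 5)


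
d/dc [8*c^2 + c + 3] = 16*c + 1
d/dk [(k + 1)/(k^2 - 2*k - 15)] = (k^2 - 2*k - 2*(k - 1)*(k + 1) - 15)/(-k^2 + 2*k + 15)^2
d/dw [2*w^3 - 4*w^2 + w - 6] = 6*w^2 - 8*w + 1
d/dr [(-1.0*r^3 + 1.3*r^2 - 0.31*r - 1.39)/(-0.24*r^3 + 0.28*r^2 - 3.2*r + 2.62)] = (0.032*r^4 + 6.2512*r^3 - 12.934*r^2 + 7.5904*r - 5.2602)/(0.0576*r^6 - 0.1344*r^5 + 1.6144*r^4 - 3.0496*r^3 + 11.7072*r^2 - 16.768*r + 6.8644)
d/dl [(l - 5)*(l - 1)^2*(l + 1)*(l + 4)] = 5*l^4 - 8*l^3 - 60*l^2 + 44*l + 19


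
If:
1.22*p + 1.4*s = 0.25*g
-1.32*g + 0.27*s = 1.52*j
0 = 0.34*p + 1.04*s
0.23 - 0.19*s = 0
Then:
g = -11.29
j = 10.02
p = -3.70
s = 1.21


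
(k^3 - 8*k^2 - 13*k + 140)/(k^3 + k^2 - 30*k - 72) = (k^2 - 12*k + 35)/(k^2 - 3*k - 18)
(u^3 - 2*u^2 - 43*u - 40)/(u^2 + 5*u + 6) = (u^3 - 2*u^2 - 43*u - 40)/(u^2 + 5*u + 6)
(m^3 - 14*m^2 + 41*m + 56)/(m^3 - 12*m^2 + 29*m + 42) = (m - 8)/(m - 6)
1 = 1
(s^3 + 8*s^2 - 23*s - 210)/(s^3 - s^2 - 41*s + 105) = (s + 6)/(s - 3)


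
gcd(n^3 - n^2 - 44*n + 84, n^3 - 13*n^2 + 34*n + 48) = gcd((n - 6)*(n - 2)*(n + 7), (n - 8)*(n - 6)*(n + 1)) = n - 6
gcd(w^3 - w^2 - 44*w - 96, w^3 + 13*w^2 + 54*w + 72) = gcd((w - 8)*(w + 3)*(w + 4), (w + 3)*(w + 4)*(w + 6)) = w^2 + 7*w + 12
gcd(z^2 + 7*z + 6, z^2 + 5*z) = 1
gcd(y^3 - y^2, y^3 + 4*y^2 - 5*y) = y^2 - y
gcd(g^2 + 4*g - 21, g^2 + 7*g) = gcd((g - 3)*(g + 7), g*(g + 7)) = g + 7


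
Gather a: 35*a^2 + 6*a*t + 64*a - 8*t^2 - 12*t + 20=35*a^2 + a*(6*t + 64) - 8*t^2 - 12*t + 20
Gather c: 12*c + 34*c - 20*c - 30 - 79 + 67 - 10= 26*c - 52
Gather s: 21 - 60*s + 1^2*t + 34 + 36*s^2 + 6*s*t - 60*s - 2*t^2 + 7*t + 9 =36*s^2 + s*(6*t - 120) - 2*t^2 + 8*t + 64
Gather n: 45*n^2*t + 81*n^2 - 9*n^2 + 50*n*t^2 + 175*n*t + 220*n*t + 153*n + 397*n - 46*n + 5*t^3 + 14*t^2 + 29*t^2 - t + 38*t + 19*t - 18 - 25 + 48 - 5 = n^2*(45*t + 72) + n*(50*t^2 + 395*t + 504) + 5*t^3 + 43*t^2 + 56*t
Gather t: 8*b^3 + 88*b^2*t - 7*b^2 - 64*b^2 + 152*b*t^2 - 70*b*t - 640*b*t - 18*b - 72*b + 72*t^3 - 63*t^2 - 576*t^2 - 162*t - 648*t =8*b^3 - 71*b^2 - 90*b + 72*t^3 + t^2*(152*b - 639) + t*(88*b^2 - 710*b - 810)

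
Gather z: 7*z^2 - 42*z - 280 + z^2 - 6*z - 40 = 8*z^2 - 48*z - 320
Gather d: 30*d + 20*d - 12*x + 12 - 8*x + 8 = 50*d - 20*x + 20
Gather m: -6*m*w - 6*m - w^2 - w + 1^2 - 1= m*(-6*w - 6) - w^2 - w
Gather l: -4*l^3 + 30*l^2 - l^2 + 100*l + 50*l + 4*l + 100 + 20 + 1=-4*l^3 + 29*l^2 + 154*l + 121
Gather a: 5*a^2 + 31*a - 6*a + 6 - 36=5*a^2 + 25*a - 30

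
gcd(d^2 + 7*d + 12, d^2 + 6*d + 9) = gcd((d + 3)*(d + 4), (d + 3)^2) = d + 3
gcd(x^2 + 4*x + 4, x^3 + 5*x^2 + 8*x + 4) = x^2 + 4*x + 4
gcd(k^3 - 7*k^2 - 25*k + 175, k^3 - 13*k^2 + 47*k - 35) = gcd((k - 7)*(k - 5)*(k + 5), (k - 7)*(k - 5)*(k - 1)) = k^2 - 12*k + 35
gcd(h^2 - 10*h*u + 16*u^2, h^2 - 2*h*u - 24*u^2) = 1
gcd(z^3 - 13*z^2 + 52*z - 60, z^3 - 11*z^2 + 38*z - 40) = z^2 - 7*z + 10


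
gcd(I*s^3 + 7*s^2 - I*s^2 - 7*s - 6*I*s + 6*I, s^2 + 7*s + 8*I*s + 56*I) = 1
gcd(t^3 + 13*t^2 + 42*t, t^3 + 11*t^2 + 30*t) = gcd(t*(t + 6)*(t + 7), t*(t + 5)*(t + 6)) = t^2 + 6*t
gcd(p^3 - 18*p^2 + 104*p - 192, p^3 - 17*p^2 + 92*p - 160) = p^2 - 12*p + 32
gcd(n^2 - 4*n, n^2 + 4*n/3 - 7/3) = 1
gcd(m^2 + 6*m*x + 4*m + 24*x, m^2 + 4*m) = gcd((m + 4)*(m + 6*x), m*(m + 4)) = m + 4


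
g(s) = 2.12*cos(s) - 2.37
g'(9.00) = -0.87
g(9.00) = -4.30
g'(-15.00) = 1.38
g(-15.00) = -3.98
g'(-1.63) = 2.12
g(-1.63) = -2.50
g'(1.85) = -2.04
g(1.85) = -2.95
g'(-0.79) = 1.51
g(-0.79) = -0.88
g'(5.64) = 1.27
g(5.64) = -0.67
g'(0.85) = -1.59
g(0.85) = -0.97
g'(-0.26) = 0.55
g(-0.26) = -0.32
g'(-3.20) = -0.12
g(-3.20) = -4.49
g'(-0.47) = 0.96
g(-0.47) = -0.48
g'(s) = -2.12*sin(s)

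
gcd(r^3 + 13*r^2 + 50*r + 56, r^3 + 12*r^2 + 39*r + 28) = r^2 + 11*r + 28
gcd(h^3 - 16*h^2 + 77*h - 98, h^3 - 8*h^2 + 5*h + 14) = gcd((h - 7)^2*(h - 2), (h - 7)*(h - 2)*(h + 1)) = h^2 - 9*h + 14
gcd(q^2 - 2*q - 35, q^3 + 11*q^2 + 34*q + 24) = 1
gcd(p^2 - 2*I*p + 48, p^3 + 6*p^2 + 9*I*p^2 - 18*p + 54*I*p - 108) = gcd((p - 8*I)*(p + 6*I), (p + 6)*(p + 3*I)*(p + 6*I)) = p + 6*I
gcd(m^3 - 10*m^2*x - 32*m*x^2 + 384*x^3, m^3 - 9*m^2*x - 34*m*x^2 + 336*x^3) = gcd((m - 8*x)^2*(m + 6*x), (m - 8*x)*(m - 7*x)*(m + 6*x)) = -m^2 + 2*m*x + 48*x^2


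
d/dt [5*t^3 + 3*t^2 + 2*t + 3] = 15*t^2 + 6*t + 2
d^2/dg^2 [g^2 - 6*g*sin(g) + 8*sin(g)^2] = 6*g*sin(g) - 32*sin(g)^2 - 12*cos(g) + 18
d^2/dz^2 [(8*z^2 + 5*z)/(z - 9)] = 1386/(z^3 - 27*z^2 + 243*z - 729)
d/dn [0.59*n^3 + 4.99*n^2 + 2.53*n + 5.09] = 1.77*n^2 + 9.98*n + 2.53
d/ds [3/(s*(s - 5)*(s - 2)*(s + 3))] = 6*(-2*s^3 + 6*s^2 + 11*s - 15)/(s^2*(s^6 - 8*s^5 - 6*s^4 + 148*s^3 - 119*s^2 - 660*s + 900))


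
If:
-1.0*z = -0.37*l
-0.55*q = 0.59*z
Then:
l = 2.7027027027027*z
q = -1.07272727272727*z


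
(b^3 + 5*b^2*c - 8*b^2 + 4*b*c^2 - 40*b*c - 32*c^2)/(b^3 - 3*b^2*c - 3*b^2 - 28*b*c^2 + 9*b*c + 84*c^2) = (b^2 + b*c - 8*b - 8*c)/(b^2 - 7*b*c - 3*b + 21*c)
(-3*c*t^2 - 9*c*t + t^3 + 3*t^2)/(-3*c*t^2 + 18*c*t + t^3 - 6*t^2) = (t + 3)/(t - 6)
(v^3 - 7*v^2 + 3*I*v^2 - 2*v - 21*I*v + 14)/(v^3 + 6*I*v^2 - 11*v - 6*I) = (v - 7)/(v + 3*I)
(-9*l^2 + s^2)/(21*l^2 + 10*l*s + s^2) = (-3*l + s)/(7*l + s)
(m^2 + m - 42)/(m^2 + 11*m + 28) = (m - 6)/(m + 4)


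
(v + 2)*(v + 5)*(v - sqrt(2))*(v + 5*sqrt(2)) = v^4 + 4*sqrt(2)*v^3 + 7*v^3 + 28*sqrt(2)*v^2 - 70*v + 40*sqrt(2)*v - 100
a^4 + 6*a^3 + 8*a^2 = a^2*(a + 2)*(a + 4)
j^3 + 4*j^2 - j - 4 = (j - 1)*(j + 1)*(j + 4)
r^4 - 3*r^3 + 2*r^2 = r^2*(r - 2)*(r - 1)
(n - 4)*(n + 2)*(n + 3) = n^3 + n^2 - 14*n - 24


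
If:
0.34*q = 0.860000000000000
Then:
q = 2.53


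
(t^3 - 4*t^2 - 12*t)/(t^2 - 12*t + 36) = t*(t + 2)/(t - 6)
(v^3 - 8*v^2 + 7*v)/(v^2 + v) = (v^2 - 8*v + 7)/(v + 1)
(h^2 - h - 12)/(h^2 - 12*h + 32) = (h + 3)/(h - 8)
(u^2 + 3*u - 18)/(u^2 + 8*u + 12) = (u - 3)/(u + 2)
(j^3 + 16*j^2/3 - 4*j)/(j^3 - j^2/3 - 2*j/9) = 3*(j + 6)/(3*j + 1)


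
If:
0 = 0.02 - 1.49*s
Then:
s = 0.01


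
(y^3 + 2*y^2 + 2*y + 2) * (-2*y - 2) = -2*y^4 - 6*y^3 - 8*y^2 - 8*y - 4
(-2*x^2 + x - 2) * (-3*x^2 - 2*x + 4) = 6*x^4 + x^3 - 4*x^2 + 8*x - 8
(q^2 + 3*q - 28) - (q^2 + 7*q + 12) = -4*q - 40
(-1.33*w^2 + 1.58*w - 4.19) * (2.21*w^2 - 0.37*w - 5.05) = -2.9393*w^4 + 3.9839*w^3 - 3.128*w^2 - 6.4287*w + 21.1595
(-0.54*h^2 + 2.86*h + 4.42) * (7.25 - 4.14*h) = 2.2356*h^3 - 15.7554*h^2 + 2.4362*h + 32.045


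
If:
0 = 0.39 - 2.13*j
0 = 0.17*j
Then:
No Solution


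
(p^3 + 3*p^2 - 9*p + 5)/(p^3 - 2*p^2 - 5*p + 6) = (p^2 + 4*p - 5)/(p^2 - p - 6)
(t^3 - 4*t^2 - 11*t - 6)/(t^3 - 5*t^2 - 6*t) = (t + 1)/t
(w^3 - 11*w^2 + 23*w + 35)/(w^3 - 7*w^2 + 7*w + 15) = (w - 7)/(w - 3)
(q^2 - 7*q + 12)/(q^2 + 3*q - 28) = (q - 3)/(q + 7)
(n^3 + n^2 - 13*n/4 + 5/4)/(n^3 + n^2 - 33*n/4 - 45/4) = (2*n^2 - 3*n + 1)/(2*n^2 - 3*n - 9)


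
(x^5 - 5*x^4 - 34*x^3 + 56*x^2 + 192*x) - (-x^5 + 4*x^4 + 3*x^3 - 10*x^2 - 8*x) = 2*x^5 - 9*x^4 - 37*x^3 + 66*x^2 + 200*x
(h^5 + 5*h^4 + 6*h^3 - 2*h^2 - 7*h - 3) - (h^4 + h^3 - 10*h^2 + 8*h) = h^5 + 4*h^4 + 5*h^3 + 8*h^2 - 15*h - 3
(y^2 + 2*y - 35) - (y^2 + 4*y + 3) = -2*y - 38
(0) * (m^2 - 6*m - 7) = 0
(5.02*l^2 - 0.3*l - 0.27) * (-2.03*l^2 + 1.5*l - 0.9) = -10.1906*l^4 + 8.139*l^3 - 4.4199*l^2 - 0.135*l + 0.243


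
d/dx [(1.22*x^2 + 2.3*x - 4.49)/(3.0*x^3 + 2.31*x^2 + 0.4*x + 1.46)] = (-3.66*x^4 - 13.8*x^3 + 35.585*x^2 + 24.3062*x + 5.154)/(9.0*x^6 + 13.86*x^5 + 7.7361*x^4 + 10.608*x^3 + 6.9052*x^2 + 1.168*x + 2.1316)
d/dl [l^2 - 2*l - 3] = 2*l - 2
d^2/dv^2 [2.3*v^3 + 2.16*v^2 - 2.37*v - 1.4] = 13.8*v + 4.32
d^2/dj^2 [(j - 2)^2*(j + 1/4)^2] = 12*j^2 - 21*j + 33/8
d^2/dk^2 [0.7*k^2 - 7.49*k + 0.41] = 1.40000000000000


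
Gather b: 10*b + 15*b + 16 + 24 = 25*b + 40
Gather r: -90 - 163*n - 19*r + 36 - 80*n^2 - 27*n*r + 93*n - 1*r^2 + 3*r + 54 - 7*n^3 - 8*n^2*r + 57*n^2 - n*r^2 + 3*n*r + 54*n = -7*n^3 - 23*n^2 - 16*n + r^2*(-n - 1) + r*(-8*n^2 - 24*n - 16)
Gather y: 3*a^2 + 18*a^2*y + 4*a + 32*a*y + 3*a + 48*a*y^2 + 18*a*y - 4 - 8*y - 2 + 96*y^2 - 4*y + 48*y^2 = 3*a^2 + 7*a + y^2*(48*a + 144) + y*(18*a^2 + 50*a - 12) - 6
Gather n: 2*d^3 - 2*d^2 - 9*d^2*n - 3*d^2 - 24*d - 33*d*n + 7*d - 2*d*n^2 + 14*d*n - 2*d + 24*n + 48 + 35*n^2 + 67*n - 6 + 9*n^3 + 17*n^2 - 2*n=2*d^3 - 5*d^2 - 19*d + 9*n^3 + n^2*(52 - 2*d) + n*(-9*d^2 - 19*d + 89) + 42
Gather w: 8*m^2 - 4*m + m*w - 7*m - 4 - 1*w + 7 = 8*m^2 - 11*m + w*(m - 1) + 3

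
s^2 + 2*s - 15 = (s - 3)*(s + 5)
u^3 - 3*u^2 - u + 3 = (u - 3)*(u - 1)*(u + 1)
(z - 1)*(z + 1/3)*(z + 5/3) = z^3 + z^2 - 13*z/9 - 5/9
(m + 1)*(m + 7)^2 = m^3 + 15*m^2 + 63*m + 49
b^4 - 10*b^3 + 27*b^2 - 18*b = b*(b - 6)*(b - 3)*(b - 1)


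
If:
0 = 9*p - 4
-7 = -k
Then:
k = 7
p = 4/9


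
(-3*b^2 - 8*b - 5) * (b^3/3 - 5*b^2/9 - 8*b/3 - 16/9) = -b^5 - b^4 + 97*b^3/9 + 265*b^2/9 + 248*b/9 + 80/9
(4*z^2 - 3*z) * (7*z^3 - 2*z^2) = 28*z^5 - 29*z^4 + 6*z^3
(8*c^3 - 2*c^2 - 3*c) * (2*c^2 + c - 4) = 16*c^5 + 4*c^4 - 40*c^3 + 5*c^2 + 12*c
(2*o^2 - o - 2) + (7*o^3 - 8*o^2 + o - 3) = 7*o^3 - 6*o^2 - 5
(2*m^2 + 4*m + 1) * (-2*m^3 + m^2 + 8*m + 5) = -4*m^5 - 6*m^4 + 18*m^3 + 43*m^2 + 28*m + 5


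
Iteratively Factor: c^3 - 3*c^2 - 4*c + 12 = (c - 3)*(c^2 - 4) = (c - 3)*(c - 2)*(c + 2)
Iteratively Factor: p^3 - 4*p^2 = (p)*(p^2 - 4*p) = p^2*(p - 4)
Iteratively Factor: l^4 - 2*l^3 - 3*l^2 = (l - 3)*(l^3 + l^2) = l*(l - 3)*(l^2 + l) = l^2*(l - 3)*(l + 1)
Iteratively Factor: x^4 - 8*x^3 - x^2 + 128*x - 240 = (x + 4)*(x^3 - 12*x^2 + 47*x - 60) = (x - 4)*(x + 4)*(x^2 - 8*x + 15) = (x - 5)*(x - 4)*(x + 4)*(x - 3)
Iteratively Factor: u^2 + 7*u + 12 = (u + 3)*(u + 4)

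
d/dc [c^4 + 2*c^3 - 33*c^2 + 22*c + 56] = 4*c^3 + 6*c^2 - 66*c + 22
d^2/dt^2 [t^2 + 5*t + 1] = 2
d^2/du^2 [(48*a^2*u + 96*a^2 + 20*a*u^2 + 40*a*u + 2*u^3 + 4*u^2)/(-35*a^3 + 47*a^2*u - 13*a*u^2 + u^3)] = 4*(51730*a^7 - 29085*a^6*u + 119542*a^6 - 13545*a^5*u^2 - 110244*a^5*u + 13242*a^4*u^3 + 32574*a^4*u^2 - 2136*a^3*u^4 - 840*a^3*u^3 - 69*a^2*u^5 - 774*a^2*u^4 + 23*a*u^6 + 60*a*u^5 + 2*u^6)/(-42875*a^9 + 172725*a^8*u - 279720*a^7*u^2 + 235808*a^6*u^3 - 113766*a^5*u^4 + 33186*a^4*u^5 - 5968*a^3*u^6 + 648*a^2*u^7 - 39*a*u^8 + u^9)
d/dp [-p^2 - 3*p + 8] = -2*p - 3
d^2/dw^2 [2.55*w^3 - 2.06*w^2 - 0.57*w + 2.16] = 15.3*w - 4.12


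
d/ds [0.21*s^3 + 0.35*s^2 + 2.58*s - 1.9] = 0.63*s^2 + 0.7*s + 2.58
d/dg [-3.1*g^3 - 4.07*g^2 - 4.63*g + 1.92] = -9.3*g^2 - 8.14*g - 4.63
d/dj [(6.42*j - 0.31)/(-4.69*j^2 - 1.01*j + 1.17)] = (30.1098*j^2 - 2.9078*j + 7.1983)/(21.9961*j^4 + 9.4738*j^3 - 9.9545*j^2 - 2.3634*j + 1.3689)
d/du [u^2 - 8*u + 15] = 2*u - 8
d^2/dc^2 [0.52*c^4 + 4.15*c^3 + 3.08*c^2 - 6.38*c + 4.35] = 6.24*c^2 + 24.9*c + 6.16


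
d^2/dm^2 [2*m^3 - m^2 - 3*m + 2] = 12*m - 2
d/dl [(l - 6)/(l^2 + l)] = (-l^2 + 12*l + 6)/(l^2*(l^2 + 2*l + 1))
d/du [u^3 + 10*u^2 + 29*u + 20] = 3*u^2 + 20*u + 29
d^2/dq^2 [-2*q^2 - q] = -4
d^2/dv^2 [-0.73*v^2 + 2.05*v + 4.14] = -1.46000000000000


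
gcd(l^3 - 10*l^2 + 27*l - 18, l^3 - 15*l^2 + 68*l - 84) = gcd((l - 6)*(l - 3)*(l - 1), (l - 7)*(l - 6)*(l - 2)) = l - 6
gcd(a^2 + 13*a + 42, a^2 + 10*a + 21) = a + 7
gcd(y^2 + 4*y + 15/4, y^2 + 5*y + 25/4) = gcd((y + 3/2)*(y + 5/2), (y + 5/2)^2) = y + 5/2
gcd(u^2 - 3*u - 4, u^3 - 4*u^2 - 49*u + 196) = u - 4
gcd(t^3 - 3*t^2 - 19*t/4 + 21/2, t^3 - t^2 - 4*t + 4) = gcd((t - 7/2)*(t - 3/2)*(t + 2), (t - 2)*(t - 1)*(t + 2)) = t + 2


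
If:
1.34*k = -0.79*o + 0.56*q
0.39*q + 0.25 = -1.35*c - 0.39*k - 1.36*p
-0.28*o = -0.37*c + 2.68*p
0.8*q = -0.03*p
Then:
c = 90.2333196610984*q - 0.238966888564492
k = 0.186167434774523 - 220.354653527734*q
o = 374.474981933118*q - 0.315777674174507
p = -26.6666666666667*q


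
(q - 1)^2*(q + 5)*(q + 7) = q^4 + 10*q^3 + 12*q^2 - 58*q + 35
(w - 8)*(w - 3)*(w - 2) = w^3 - 13*w^2 + 46*w - 48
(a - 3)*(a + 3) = a^2 - 9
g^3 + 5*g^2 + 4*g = g*(g + 1)*(g + 4)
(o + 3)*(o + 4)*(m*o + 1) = m*o^3 + 7*m*o^2 + 12*m*o + o^2 + 7*o + 12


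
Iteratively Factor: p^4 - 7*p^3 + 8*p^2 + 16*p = (p)*(p^3 - 7*p^2 + 8*p + 16) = p*(p - 4)*(p^2 - 3*p - 4) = p*(p - 4)*(p + 1)*(p - 4)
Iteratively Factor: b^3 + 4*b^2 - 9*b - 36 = (b + 3)*(b^2 + b - 12) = (b + 3)*(b + 4)*(b - 3)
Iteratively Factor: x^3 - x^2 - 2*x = (x)*(x^2 - x - 2) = x*(x + 1)*(x - 2)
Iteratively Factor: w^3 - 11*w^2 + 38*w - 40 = (w - 5)*(w^2 - 6*w + 8) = (w - 5)*(w - 4)*(w - 2)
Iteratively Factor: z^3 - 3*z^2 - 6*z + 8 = (z + 2)*(z^2 - 5*z + 4) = (z - 4)*(z + 2)*(z - 1)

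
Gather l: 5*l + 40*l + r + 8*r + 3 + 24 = 45*l + 9*r + 27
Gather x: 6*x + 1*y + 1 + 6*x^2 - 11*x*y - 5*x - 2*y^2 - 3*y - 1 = 6*x^2 + x*(1 - 11*y) - 2*y^2 - 2*y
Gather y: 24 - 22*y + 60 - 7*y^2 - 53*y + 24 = -7*y^2 - 75*y + 108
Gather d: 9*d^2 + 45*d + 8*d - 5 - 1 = 9*d^2 + 53*d - 6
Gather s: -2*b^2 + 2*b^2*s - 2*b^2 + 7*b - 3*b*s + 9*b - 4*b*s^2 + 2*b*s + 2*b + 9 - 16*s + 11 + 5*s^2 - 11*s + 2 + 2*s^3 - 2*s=-4*b^2 + 18*b + 2*s^3 + s^2*(5 - 4*b) + s*(2*b^2 - b - 29) + 22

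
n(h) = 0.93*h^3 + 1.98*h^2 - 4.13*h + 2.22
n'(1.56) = 8.84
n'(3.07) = 34.32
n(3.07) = 35.11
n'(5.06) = 87.34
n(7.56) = 486.00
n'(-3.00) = 9.10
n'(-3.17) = 11.35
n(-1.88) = 10.80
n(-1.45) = 9.54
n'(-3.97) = 24.12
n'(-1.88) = -1.71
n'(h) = 2.79*h^2 + 3.96*h - 4.13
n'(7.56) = 185.27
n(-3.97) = -8.37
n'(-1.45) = -4.01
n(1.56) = 4.13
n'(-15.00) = 564.22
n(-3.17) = 5.58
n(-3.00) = 7.32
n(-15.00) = -2629.08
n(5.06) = 152.50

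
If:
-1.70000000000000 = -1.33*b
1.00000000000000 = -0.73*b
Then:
No Solution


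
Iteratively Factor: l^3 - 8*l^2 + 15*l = (l - 5)*(l^2 - 3*l) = (l - 5)*(l - 3)*(l)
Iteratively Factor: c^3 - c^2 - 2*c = (c)*(c^2 - c - 2) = c*(c + 1)*(c - 2)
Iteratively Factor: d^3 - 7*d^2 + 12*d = (d - 4)*(d^2 - 3*d) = d*(d - 4)*(d - 3)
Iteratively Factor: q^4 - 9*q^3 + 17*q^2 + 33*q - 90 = (q - 3)*(q^3 - 6*q^2 - q + 30) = (q - 5)*(q - 3)*(q^2 - q - 6) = (q - 5)*(q - 3)^2*(q + 2)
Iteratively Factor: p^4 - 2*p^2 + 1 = (p - 1)*(p^3 + p^2 - p - 1) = (p - 1)*(p + 1)*(p^2 - 1) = (p - 1)*(p + 1)^2*(p - 1)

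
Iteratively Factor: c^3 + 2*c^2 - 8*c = (c)*(c^2 + 2*c - 8) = c*(c - 2)*(c + 4)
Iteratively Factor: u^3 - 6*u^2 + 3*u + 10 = (u + 1)*(u^2 - 7*u + 10) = (u - 2)*(u + 1)*(u - 5)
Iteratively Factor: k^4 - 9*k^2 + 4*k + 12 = (k + 1)*(k^3 - k^2 - 8*k + 12) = (k + 1)*(k + 3)*(k^2 - 4*k + 4) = (k - 2)*(k + 1)*(k + 3)*(k - 2)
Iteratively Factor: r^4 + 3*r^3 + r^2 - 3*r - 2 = (r + 1)*(r^3 + 2*r^2 - r - 2) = (r - 1)*(r + 1)*(r^2 + 3*r + 2) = (r - 1)*(r + 1)*(r + 2)*(r + 1)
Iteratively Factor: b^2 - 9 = (b + 3)*(b - 3)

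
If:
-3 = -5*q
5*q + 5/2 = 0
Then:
No Solution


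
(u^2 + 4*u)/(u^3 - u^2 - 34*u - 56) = u/(u^2 - 5*u - 14)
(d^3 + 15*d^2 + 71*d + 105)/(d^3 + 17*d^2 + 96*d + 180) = (d^2 + 10*d + 21)/(d^2 + 12*d + 36)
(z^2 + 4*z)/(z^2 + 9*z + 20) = z/(z + 5)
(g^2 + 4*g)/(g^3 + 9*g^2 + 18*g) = (g + 4)/(g^2 + 9*g + 18)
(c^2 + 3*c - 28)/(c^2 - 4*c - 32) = (-c^2 - 3*c + 28)/(-c^2 + 4*c + 32)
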